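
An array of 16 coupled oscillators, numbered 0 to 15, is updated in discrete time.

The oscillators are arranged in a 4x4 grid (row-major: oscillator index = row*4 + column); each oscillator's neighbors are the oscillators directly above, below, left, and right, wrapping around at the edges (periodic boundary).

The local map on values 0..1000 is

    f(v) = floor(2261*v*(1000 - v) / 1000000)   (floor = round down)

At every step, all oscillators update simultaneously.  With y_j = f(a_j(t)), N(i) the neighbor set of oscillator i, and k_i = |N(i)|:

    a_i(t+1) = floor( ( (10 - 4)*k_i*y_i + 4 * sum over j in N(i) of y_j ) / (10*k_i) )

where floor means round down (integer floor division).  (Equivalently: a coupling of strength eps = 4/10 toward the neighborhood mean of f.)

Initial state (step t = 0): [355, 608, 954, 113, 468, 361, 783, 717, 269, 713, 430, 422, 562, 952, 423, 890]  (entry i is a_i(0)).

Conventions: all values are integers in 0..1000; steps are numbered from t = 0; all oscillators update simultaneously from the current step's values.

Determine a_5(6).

Answer: a_5(6) = 557

Derivation:
t=0: [355, 608, 954, 113, 468, 361, 783, 717, 269, 713, 430, 422, 562, 952, 423, 890]
t=1: [498, 446, 229, 265, 531, 507, 393, 447, 479, 439, 527, 498, 462, 272, 428, 321]
t=2: [551, 532, 448, 465, 563, 560, 531, 545, 562, 547, 559, 556, 543, 491, 521, 507]
t=3: [559, 561, 560, 561, 556, 558, 561, 559, 557, 559, 558, 558, 561, 563, 563, 563]
t=4: [556, 556, 556, 556, 557, 556, 556, 556, 557, 556, 556, 556, 556, 556, 556, 556]
t=5: [557, 558, 558, 558, 557, 557, 558, 557, 557, 557, 558, 557, 557, 558, 558, 558]
t=6: [557, 557, 557, 557, 557, 557, 557, 557, 557, 557, 557, 557, 557, 557, 557, 557]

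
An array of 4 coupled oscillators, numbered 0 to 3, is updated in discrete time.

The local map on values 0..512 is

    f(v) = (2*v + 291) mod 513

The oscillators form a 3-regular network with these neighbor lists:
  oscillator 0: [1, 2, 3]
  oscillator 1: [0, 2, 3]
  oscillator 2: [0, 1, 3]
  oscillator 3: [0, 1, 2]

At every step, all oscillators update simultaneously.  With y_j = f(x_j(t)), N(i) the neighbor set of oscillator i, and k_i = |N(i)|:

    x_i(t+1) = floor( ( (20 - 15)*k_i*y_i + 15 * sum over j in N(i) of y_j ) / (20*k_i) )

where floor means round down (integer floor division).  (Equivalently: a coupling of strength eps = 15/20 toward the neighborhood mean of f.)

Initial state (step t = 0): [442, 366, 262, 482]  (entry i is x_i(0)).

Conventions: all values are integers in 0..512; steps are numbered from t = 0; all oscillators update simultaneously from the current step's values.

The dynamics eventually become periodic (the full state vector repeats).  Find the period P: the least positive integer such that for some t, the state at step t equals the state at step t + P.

Answer: 18
Key observation: The state at step 1, [297, 297, 297, 297], reappears at step 19 — and no state repeats earlier — so the cycle the system enters has period 18.

Derivation:
t=0: [442, 366, 262, 482]
t=1: [297, 297, 297, 297]
t=2: [372, 372, 372, 372]
t=3: [9, 9, 9, 9]
t=4: [309, 309, 309, 309]
t=5: [396, 396, 396, 396]
t=6: [57, 57, 57, 57]
t=7: [405, 405, 405, 405]
t=8: [75, 75, 75, 75]
t=9: [441, 441, 441, 441]
t=10: [147, 147, 147, 147]
t=11: [72, 72, 72, 72]
t=12: [435, 435, 435, 435]
t=13: [135, 135, 135, 135]
t=14: [48, 48, 48, 48]
t=15: [387, 387, 387, 387]
t=16: [39, 39, 39, 39]
t=17: [369, 369, 369, 369]
t=18: [3, 3, 3, 3]
t=19: [297, 297, 297, 297]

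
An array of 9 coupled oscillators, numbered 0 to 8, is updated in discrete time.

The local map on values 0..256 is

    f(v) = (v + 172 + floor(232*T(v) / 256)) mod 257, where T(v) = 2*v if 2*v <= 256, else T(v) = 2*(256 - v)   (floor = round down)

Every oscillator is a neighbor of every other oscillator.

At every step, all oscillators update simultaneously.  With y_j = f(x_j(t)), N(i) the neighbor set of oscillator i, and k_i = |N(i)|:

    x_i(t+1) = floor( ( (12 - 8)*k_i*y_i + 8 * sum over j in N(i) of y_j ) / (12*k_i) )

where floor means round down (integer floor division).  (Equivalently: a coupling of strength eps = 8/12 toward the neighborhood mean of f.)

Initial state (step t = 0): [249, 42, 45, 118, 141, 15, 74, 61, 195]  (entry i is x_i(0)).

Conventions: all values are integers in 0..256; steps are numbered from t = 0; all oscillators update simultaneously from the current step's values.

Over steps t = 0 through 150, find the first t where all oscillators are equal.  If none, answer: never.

Answer: never
Key observation: The state at step 5 reappears at step 7 — the system is in a cycle of period 2 from step 5 on.  No step 0..7 is synchronized, and the cycle repeats forever, so no step up to 150 (or ever) has all oscillators equal.

Derivation:
t=0: [249, 42, 45, 118, 141, 15, 74, 61, 195]  (not all equal)
t=1: [139, 103, 105, 157, 97, 149, 126, 117, 150]  (not all equal)
t=2: [95, 144, 145, 155, 139, 93, 96, 154, 93]  (not all equal)
t=3: [149, 104, 104, 166, 105, 147, 149, 166, 147]  (not all equal)
t=4: [93, 144, 144, 154, 145, 93, 93, 154, 93]  (not all equal)
t=5: [146, 103, 103, 165, 103, 146, 146, 165, 146]  (not all equal)
t=6: [93, 143, 143, 153, 143, 93, 93, 153, 93]  (not all equal)
t=7: [146, 103, 103, 165, 103, 146, 146, 165, 146]  (not all equal)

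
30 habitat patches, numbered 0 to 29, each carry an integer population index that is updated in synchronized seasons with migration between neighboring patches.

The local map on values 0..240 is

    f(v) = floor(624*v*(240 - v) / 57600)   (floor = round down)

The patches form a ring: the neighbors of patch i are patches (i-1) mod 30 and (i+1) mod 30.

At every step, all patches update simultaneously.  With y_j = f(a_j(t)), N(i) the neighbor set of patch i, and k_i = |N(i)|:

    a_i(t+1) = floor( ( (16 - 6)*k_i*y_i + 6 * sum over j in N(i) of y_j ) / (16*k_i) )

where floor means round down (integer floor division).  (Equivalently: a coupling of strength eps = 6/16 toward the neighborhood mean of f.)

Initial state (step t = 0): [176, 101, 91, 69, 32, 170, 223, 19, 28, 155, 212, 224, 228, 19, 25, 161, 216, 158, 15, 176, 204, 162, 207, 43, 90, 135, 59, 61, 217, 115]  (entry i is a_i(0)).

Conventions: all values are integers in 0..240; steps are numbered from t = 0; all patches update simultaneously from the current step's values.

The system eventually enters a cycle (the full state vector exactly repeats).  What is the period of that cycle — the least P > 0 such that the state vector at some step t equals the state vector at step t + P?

Simulating step by step:
t=0: [176, 101, 91, 69, 32, 170, 223, 19, 28, 155, 212, 224, 228, 19, 25, 161, 216, 158, 15, 176, 204, 162, 207, 43, 90, 135, 59, 61, 217, 115]
t=1: [133, 145, 143, 120, 92, 101, 58, 47, 75, 112, 73, 41, 33, 44, 70, 107, 86, 104, 71, 97, 97, 113, 88, 98, 137, 144, 122, 105, 84, 129]
t=2: [153, 150, 150, 153, 149, 143, 118, 107, 131, 146, 128, 93, 80, 96, 126, 147, 146, 146, 137, 146, 150, 152, 147, 149, 151, 150, 153, 151, 145, 152]
t=3: [144, 145, 145, 144, 146, 150, 153, 154, 152, 150, 152, 147, 141, 148, 152, 149, 148, 148, 150, 148, 146, 145, 146, 146, 145, 145, 144, 145, 147, 144]
t=4: [149, 149, 149, 148, 147, 146, 144, 143, 144, 145, 145, 147, 149, 147, 144, 145, 146, 146, 146, 147, 148, 148, 148, 148, 148, 149, 149, 148, 148, 148]
t=5: [146, 146, 146, 147, 147, 148, 149, 149, 149, 149, 148, 147, 146, 147, 148, 148, 148, 148, 148, 147, 147, 147, 147, 147, 146, 146, 146, 146, 147, 146]
t=6: [148, 148, 148, 148, 147, 147, 146, 146, 146, 146, 147, 147, 148, 147, 147, 147, 147, 147, 147, 147, 148, 148, 148, 148, 148, 148, 148, 148, 148, 148]
t=7: [147, 147, 147, 147, 147, 148, 148, 148, 148, 148, 148, 147, 147, 147, 148, 148, 148, 148, 148, 147, 147, 147, 147, 147, 147, 147, 147, 147, 147, 147]
t=8: [148, 148, 148, 148, 147, 147, 147, 147, 147, 147, 147, 147, 148, 147, 147, 147, 147, 147, 147, 147, 148, 148, 148, 148, 148, 148, 148, 148, 148, 148]
t=9: [147, 147, 147, 147, 147, 148, 148, 148, 148, 148, 148, 147, 147, 147, 148, 148, 148, 148, 148, 147, 147, 147, 147, 147, 147, 147, 147, 147, 147, 147]

Answer: 2
Key observation: The state at step 7, [147, 147, 147, 147, 147, 148, 148, 148, 148, 148, 148, 147, 147, 147, 148, 148, 148, 148, 148, 147, 147, 147, 147, 147, 147, 147, 147, 147, 147, 147], reappears at step 9 — and no state repeats earlier — so the cycle the system enters has period 2.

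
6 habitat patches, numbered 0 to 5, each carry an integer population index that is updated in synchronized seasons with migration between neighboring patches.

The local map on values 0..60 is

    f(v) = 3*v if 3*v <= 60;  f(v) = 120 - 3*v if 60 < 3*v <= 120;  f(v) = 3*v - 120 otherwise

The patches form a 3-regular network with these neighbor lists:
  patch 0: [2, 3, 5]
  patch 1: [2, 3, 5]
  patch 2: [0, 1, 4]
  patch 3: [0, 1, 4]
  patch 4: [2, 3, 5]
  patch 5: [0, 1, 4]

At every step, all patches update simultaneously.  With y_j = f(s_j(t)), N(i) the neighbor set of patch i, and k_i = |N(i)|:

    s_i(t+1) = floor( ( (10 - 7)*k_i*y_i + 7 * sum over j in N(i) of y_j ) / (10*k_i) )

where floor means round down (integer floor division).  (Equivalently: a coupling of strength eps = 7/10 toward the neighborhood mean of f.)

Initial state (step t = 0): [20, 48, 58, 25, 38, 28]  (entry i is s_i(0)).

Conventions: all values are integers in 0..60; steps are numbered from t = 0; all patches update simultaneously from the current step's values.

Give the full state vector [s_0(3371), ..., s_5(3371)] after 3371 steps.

Simulating step by step:
t=0: [20, 48, 58, 25, 38, 28]
t=1: [49, 38, 37, 34, 33, 31]
t=2: [20, 14, 15, 18, 18, 20]
t=3: [55, 49, 49, 52, 53, 54]
t=4: [38, 32, 34, 36, 36, 38]
t=5: [10, 15, 15, 13, 12, 11]
t=6: [36, 40, 39, 37, 38, 35]
t=7: [9, 6, 5, 6, 8, 8]
t=8: [21, 18, 20, 21, 20, 23]
t=9: [56, 55, 57, 57, 57, 55]
t=10: [48, 47, 48, 48, 49, 47]
t=11: [23, 22, 24, 24, 24, 23]
t=12: [49, 50, 50, 50, 48, 51]
t=13: [29, 30, 27, 27, 28, 28]
t=14: [36, 35, 34, 34, 37, 33]
t=15: [16, 17, 13, 13, 16, 14]
t=16: [42, 43, 46, 46, 42, 46]
t=17: [14, 15, 10, 10, 14, 10]
t=18: [33, 34, 39, 39, 33, 39]
t=19: [8, 7, 14, 14, 8, 14]
t=20: [36, 35, 28, 28, 36, 28]
t=21: [28, 29, 19, 19, 28, 19]
t=22: [50, 49, 41, 41, 50, 41]
t=23: [11, 10, 21, 21, 11, 21]
t=24: [49, 48, 39, 39, 49, 39]
t=25: [10, 9, 19, 19, 10, 19]
t=26: [48, 48, 37, 37, 48, 37]
t=27: [13, 13, 19, 19, 13, 19]
t=28: [51, 51, 44, 44, 51, 44]
t=29: [18, 18, 26, 26, 18, 26]
t=30: [45, 45, 50, 50, 45, 50]
t=31: [25, 25, 19, 19, 25, 19]
t=32: [53, 53, 48, 48, 53, 48]
t=33: [28, 28, 34, 34, 28, 34]
t=34: [23, 23, 30, 30, 23, 30]
t=35: [36, 36, 44, 44, 36, 44]
t=36: [12, 12, 12, 12, 12, 12]
t=37: [36, 36, 36, 36, 36, 36]
t=38: [12, 12, 12, 12, 12, 12]

Answer: [36, 36, 36, 36, 36, 36]
Key observation: The state at step 36, [12, 12, 12, 12, 12, 12], reappears at step 38: the system is in a cycle of period 2 from step 36 on.  Therefore the state at step 3371 equals the state at step 36 + ((3371 - 36) mod 2) = 37, which is [36, 36, 36, 36, 36, 36].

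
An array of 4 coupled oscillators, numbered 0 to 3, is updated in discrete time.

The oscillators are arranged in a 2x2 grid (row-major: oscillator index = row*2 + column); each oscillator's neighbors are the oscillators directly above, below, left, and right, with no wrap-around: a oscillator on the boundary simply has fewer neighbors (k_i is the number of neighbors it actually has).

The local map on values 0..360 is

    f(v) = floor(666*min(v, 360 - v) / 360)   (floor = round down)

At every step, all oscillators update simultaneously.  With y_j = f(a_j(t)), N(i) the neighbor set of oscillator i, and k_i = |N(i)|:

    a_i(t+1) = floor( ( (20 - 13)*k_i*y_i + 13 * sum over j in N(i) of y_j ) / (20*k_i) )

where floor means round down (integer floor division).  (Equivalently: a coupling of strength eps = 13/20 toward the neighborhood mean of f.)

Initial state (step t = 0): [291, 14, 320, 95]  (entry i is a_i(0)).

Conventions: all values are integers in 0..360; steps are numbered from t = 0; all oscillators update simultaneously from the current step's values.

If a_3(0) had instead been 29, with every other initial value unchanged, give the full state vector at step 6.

Answer: [227, 231, 229, 230]
Key observation: This trace re-runs the system from the modified initial state.

Derivation:
t=0: [291, 14, 320, 29]
t=1: [76, 67, 84, 50]
t=2: [139, 118, 129, 122]
t=3: [238, 232, 239, 226]
t=4: [227, 236, 231, 235]
t=5: [237, 235, 238, 232]
t=6: [227, 231, 229, 230]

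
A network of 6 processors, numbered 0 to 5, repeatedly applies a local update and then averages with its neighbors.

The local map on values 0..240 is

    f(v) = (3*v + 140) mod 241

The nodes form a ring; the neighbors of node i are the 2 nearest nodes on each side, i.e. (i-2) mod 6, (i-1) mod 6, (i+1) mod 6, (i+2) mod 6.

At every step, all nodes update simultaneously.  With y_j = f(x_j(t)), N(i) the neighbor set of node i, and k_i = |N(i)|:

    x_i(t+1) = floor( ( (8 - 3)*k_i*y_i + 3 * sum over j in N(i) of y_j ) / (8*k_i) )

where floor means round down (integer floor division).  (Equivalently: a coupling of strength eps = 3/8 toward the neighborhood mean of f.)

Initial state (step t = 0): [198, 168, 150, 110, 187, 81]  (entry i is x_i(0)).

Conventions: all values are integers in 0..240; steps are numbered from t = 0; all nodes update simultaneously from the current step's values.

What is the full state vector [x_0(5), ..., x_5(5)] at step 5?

Simulating step by step:
t=0: [198, 168, 150, 110, 187, 81]
t=1: [66, 147, 125, 202, 182, 146]
t=2: [101, 85, 60, 54, 150, 99]
t=3: [176, 146, 98, 88, 117, 171]
t=4: [160, 126, 163, 145, 72, 149]
t=5: [124, 67, 127, 95, 117, 101]

Answer: [124, 67, 127, 95, 117, 101]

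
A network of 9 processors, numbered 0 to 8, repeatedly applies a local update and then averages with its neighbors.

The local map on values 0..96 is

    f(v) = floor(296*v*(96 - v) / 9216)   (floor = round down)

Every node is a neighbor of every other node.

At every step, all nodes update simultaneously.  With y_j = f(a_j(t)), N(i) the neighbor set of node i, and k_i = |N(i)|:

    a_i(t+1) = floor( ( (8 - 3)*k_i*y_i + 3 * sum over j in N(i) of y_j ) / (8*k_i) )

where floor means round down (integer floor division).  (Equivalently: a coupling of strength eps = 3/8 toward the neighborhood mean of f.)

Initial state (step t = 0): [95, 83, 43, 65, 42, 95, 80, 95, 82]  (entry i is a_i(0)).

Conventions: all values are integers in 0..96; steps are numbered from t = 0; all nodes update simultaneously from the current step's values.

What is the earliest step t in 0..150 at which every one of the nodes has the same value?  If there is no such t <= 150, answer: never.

Simulating step by step:
t=0: [95, 83, 43, 65, 42, 95, 80, 95, 82]  (not all equal)
t=1: [17, 35, 57, 52, 57, 17, 39, 17, 36]  (not all equal)
t=2: [50, 65, 66, 68, 66, 50, 66, 50, 65]  (not all equal)
t=3: [70, 64, 64, 63, 64, 70, 64, 70, 64]  (not all equal)
t=4: [60, 64, 64, 64, 64, 60, 64, 60, 64]  (not all equal)
t=5: [67, 65, 65, 65, 65, 67, 65, 67, 65]  (not all equal)
t=6: [62, 63, 63, 63, 63, 62, 63, 62, 63]  (not all equal)
t=7: [66, 66, 66, 66, 66, 66, 66, 66, 66]  (all equal)

Answer: 7
Key observation: Synchronization is absorbing here: once all nodes are equal they stay equal, and step 7 is the first all-equal step.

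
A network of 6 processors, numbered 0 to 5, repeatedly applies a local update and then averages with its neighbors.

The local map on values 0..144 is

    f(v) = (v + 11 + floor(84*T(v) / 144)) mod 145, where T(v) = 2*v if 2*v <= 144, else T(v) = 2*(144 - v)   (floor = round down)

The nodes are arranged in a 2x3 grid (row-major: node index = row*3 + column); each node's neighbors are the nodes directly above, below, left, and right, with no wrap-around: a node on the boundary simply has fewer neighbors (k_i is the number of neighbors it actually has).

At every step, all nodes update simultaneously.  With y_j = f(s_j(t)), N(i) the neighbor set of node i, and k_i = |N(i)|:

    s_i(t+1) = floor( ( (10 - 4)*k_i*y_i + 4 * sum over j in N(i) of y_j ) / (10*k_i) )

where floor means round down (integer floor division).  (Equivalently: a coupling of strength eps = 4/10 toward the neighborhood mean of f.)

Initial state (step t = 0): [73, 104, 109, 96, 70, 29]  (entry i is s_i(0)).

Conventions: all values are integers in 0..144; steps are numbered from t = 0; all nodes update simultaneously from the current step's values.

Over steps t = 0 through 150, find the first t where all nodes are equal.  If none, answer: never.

Answer: never
Key observation: The state at step 32 reappears at step 38 — the system is in a cycle of period 6 from step 32 on.  No step 0..38 is synchronized, and the cycle repeats forever, so no step up to 150 (or ever) has all nodes equal.

Derivation:
t=0: [73, 104, 109, 96, 70, 29]  (not all equal)
t=1: [19, 16, 26, 18, 24, 50]  (not all equal)
t=2: [50, 51, 73, 53, 66, 97]  (not all equal)
t=3: [120, 92, 40, 100, 40, 16]  (not all equal)
t=4: [15, 38, 70, 32, 68, 65]  (not all equal)
t=5: [60, 65, 30, 59, 31, 9]  (not all equal)
t=6: [113, 42, 52, 126, 70, 48]  (not all equal)
t=7: [32, 81, 117, 14, 40, 97]  (not all equal)
t=8: [60, 37, 15, 60, 68, 32]  (not all equal)
t=9: [131, 80, 60, 115, 49, 59]  (not all equal)
t=10: [14, 48, 116, 34, 93, 134]  (not all equal)
t=11: [64, 78, 33, 62, 38, 13]  (not all equal)
t=12: [6, 36, 61, 19, 63, 58]  (not all equal)
t=13: [42, 75, 130, 36, 38, 110]  (not all equal)
t=14: [83, 40, 14, 92, 72, 30]  (not all equal)
t=15: [35, 69, 59, 19, 38, 58]  (not all equal)
t=16: [65, 51, 113, 67, 82, 127]  (not all equal)
t=17: [30, 78, 35, 11, 31, 14]  (not all equal)
t=18: [56, 44, 64, 51, 59, 57]  (not all equal)
t=19: [124, 100, 50, 126, 130, 108]  (not all equal)
t=20: [13, 29, 78, 12, 13, 35]  (not all equal)
t=21: [45, 57, 44, 37, 49, 63]  (not all equal)
t=22: [109, 124, 90, 99, 100, 45]  (not all equal)
t=23: [15, 14, 35, 16, 28, 72]  (not all equal)
t=24: [43, 51, 64, 49, 57, 44]  (not all equal)
t=25: [110, 104, 47, 117, 126, 91]  (not all equal)
t=26: [15, 28, 74, 14, 14, 35]  (not all equal)
t=27: [48, 56, 44, 41, 51, 64]  (not all equal)
t=28: [115, 124, 90, 106, 103, 47]  (not all equal)
t=29: [14, 14, 36, 15, 28, 74]  (not all equal)
t=30: [41, 51, 65, 48, 56, 44]  (not all equal)
t=31: [106, 104, 49, 115, 124, 91]  (not all equal)
t=32: [15, 29, 77, 14, 14, 36]  (not all equal)
t=33: [48, 57, 45, 41, 51, 65]  (not all equal)
t=34: [115, 126, 92, 106, 104, 49]  (not all equal)
t=35: [14, 14, 36, 15, 29, 77]  (not all equal)
t=36: [41, 51, 65, 48, 57, 45]  (not all equal)
t=37: [106, 104, 49, 115, 126, 92]  (not all equal)
t=38: [15, 29, 77, 14, 14, 36]  (not all equal)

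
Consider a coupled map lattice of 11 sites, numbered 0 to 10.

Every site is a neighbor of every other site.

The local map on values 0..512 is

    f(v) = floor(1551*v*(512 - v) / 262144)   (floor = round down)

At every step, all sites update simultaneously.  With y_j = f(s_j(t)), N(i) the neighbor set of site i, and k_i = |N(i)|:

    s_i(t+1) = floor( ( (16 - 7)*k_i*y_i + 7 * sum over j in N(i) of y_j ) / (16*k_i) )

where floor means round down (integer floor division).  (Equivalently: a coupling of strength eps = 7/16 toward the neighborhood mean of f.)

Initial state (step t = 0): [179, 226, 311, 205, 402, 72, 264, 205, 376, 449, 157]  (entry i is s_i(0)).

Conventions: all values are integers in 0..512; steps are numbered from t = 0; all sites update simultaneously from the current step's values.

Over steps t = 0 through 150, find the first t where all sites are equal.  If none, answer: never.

Simulating step by step:
t=0: [179, 226, 311, 205, 402, 72, 264, 205, 376, 449, 157]  (not all equal)
t=1: [334, 350, 343, 345, 287, 249, 353, 345, 308, 238, 322]  (not all equal)
t=2: [353, 345, 349, 348, 369, 372, 343, 348, 364, 371, 359]  (not all equal)
t=3: [329, 333, 331, 332, 319, 317, 334, 332, 322, 317, 325]  (not all equal)
t=4: [356, 354, 355, 355, 360, 361, 354, 355, 359, 361, 358]  (not all equal)
t=5: [327, 328, 327, 327, 324, 324, 328, 327, 325, 324, 326]  (not all equal)
t=6: [357, 357, 357, 357, 359, 359, 357, 357, 358, 359, 358]  (not all equal)
t=7: [326, 326, 326, 326, 324, 324, 326, 326, 326, 324, 326]  (not all equal)
t=8: [358, 358, 358, 358, 359, 359, 358, 358, 358, 359, 358]  (not all equal)
t=9: [325, 325, 325, 325, 324, 324, 325, 325, 325, 324, 325]  (not all equal)
t=10: [359, 359, 359, 359, 359, 359, 359, 359, 359, 359, 359]  (all equal)

Answer: 10
Key observation: Synchronization is absorbing here: once all sites are equal they stay equal, and step 10 is the first all-equal step.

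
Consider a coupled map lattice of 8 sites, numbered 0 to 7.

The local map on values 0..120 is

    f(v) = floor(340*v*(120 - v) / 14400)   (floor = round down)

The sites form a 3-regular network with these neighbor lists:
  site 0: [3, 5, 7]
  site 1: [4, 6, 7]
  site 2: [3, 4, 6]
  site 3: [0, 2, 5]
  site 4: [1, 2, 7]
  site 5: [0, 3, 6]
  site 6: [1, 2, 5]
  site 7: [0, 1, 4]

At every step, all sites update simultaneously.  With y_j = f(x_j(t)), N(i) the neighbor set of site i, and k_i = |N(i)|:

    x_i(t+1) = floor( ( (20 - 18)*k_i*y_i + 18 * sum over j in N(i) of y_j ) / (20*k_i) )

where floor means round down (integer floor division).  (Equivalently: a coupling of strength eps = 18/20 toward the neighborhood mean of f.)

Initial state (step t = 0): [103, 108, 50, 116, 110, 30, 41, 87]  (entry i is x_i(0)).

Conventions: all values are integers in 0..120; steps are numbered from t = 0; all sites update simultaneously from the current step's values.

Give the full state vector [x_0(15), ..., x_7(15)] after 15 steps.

Simulating step by step:
t=0: [103, 108, 50, 116, 110, 30, 41, 87]
t=1: [46, 53, 41, 56, 56, 44, 60, 35]
t=2: [77, 80, 83, 78, 77, 82, 79, 81]
t=3: [75, 75, 76, 74, 74, 76, 73, 76]
t=4: [78, 79, 80, 78, 78, 79, 78, 79]
t=5: [76, 76, 76, 76, 75, 76, 75, 76]
t=6: [78, 78, 78, 78, 78, 78, 78, 78]
t=7: [77, 77, 77, 77, 77, 77, 77, 77]
t=8: [78, 78, 78, 78, 78, 78, 78, 78]
t=9: [77, 77, 77, 77, 77, 77, 77, 77]
t=10: [78, 78, 78, 78, 78, 78, 78, 78]
t=11: [77, 77, 77, 77, 77, 77, 77, 77]
t=12: [78, 78, 78, 78, 78, 78, 78, 78]
t=13: [77, 77, 77, 77, 77, 77, 77, 77]
t=14: [78, 78, 78, 78, 78, 78, 78, 78]
t=15: [77, 77, 77, 77, 77, 77, 77, 77]

Answer: [77, 77, 77, 77, 77, 77, 77, 77]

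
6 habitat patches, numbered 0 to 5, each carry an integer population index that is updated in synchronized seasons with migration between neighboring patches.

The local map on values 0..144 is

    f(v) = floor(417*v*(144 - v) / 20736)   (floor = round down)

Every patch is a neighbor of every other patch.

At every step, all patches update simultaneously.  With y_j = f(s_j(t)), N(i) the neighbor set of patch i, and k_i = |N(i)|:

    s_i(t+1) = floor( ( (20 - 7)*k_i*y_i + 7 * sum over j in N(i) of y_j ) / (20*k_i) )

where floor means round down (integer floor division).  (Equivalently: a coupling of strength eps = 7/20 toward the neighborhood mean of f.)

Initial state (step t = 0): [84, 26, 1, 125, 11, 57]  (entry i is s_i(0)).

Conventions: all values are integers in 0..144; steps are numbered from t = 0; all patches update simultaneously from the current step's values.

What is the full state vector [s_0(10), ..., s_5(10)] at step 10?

Answer: [92, 92, 92, 92, 92, 92]

Derivation:
t=0: [84, 26, 1, 125, 11, 57]
t=1: [82, 59, 24, 50, 40, 81]
t=2: [96, 95, 70, 92, 85, 96]
t=3: [93, 94, 100, 96, 98, 93]
t=4: [93, 93, 89, 92, 90, 93]
t=5: [95, 95, 97, 96, 96, 95]
t=6: [92, 92, 91, 92, 92, 92]
t=7: [96, 96, 96, 96, 96, 96]
t=8: [92, 92, 92, 92, 92, 92]
t=9: [96, 96, 96, 96, 96, 96]
t=10: [92, 92, 92, 92, 92, 92]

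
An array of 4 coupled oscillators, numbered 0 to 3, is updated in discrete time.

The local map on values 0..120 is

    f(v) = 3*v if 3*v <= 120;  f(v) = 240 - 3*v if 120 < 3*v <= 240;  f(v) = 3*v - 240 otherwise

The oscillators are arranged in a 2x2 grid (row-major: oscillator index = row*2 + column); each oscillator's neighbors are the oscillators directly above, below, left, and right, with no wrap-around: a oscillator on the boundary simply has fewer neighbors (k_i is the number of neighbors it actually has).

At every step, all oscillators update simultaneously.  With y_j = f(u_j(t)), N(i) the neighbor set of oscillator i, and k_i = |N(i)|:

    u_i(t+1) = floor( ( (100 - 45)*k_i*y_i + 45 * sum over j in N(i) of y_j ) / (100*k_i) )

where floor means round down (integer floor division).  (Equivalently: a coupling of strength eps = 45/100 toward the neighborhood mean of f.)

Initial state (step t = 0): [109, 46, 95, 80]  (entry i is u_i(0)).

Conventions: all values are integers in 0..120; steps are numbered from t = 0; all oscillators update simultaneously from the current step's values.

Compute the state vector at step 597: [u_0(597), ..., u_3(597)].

Simulating step by step:
t=0: [109, 46, 95, 80]
t=1: [80, 75, 44, 33]
t=2: [27, 30, 81, 82]
t=3: [65, 69, 21, 24]
t=4: [46, 44, 60, 61]
t=5: [93, 95, 68, 69]
t=6: [39, 40, 36, 36]
t=7: [115, 116, 110, 110]
t=8: [102, 103, 93, 94]
t=9: [60, 62, 45, 47]
t=10: [68, 65, 93, 90]
t=11: [38, 39, 36, 35]
t=12: [113, 113, 108, 108]
t=13: [95, 95, 87, 87]
t=14: [39, 39, 26, 26]
t=15: [108, 108, 86, 86]
t=16: [69, 69, 32, 32]
t=17: [47, 47, 81, 81]
t=18: [77, 77, 24, 24]
t=19: [23, 23, 57, 57]
t=20: [69, 69, 69, 69]
t=21: [33, 33, 33, 33]
t=22: [99, 99, 99, 99]
t=23: [57, 57, 57, 57]
t=24: [69, 69, 69, 69]

Answer: [33, 33, 33, 33]
Key observation: The state at step 20, [69, 69, 69, 69], reappears at step 24: the system is in a cycle of period 4 from step 20 on.  Therefore the state at step 597 equals the state at step 20 + ((597 - 20) mod 4) = 21, which is [33, 33, 33, 33].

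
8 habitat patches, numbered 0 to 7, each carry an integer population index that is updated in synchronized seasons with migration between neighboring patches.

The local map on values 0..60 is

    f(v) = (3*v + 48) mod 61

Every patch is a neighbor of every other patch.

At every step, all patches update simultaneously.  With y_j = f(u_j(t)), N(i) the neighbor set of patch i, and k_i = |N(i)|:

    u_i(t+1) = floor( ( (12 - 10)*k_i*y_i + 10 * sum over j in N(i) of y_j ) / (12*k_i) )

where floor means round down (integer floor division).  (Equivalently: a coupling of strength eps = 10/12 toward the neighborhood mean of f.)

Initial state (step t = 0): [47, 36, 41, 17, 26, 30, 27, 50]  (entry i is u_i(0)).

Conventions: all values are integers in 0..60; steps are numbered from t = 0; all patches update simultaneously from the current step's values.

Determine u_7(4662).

Simulating step by step:
t=0: [47, 36, 41, 17, 26, 30, 27, 50]
t=1: [20, 21, 22, 21, 20, 20, 20, 20]
t=2: [48, 48, 48, 48, 48, 48, 48, 48]
t=3: [9, 9, 9, 9, 9, 9, 9, 9]
t=4: [14, 14, 14, 14, 14, 14, 14, 14]
t=5: [29, 29, 29, 29, 29, 29, 29, 29]
t=6: [13, 13, 13, 13, 13, 13, 13, 13]
t=7: [26, 26, 26, 26, 26, 26, 26, 26]
t=8: [4, 4, 4, 4, 4, 4, 4, 4]
t=9: [60, 60, 60, 60, 60, 60, 60, 60]
t=10: [45, 45, 45, 45, 45, 45, 45, 45]
t=11: [0, 0, 0, 0, 0, 0, 0, 0]
t=12: [48, 48, 48, 48, 48, 48, 48, 48]

Answer: u_7(4662) = 48
Key observation: The state at step 2, [48, 48, 48, 48, 48, 48, 48, 48], reappears at step 12: the system is in a cycle of period 10 from step 2 on.  Therefore the state at step 4662 equals the state at step 2 + ((4662 - 2) mod 10) = 2, which is [48, 48, 48, 48, 48, 48, 48, 48].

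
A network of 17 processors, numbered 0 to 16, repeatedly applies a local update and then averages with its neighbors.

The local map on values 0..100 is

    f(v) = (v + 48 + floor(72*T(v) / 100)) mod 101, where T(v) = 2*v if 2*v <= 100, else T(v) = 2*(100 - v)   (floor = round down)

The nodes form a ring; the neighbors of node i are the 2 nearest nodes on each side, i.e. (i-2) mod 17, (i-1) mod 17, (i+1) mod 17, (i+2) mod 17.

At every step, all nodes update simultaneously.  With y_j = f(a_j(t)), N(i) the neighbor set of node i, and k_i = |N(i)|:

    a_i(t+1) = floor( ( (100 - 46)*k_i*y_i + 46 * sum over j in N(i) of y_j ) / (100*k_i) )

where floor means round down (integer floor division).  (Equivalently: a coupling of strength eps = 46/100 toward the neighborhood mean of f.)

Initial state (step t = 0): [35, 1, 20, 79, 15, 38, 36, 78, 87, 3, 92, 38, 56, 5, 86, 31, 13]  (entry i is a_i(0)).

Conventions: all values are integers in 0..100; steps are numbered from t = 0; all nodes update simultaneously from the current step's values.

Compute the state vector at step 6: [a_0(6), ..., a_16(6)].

Answer: [63, 63, 63, 63, 63, 63, 63, 63, 63, 63, 63, 63, 63, 63, 63, 63, 63]

Derivation:
t=0: [35, 1, 20, 79, 15, 38, 36, 78, 87, 3, 92, 38, 56, 5, 86, 31, 13]
t=1: [45, 57, 77, 61, 71, 47, 44, 50, 50, 52, 51, 47, 58, 53, 54, 37, 60]
t=2: [55, 62, 58, 62, 59, 61, 58, 66, 67, 67, 66, 63, 65, 62, 62, 49, 60]
t=3: [65, 63, 64, 63, 64, 63, 63, 61, 61, 61, 61, 62, 62, 63, 63, 65, 64]
t=4: [62, 62, 62, 62, 62, 63, 63, 63, 63, 63, 63, 63, 63, 62, 62, 62, 62]
t=5: [63, 63, 63, 63, 63, 63, 63, 63, 63, 63, 63, 63, 63, 63, 63, 63, 63]
t=6: [63, 63, 63, 63, 63, 63, 63, 63, 63, 63, 63, 63, 63, 63, 63, 63, 63]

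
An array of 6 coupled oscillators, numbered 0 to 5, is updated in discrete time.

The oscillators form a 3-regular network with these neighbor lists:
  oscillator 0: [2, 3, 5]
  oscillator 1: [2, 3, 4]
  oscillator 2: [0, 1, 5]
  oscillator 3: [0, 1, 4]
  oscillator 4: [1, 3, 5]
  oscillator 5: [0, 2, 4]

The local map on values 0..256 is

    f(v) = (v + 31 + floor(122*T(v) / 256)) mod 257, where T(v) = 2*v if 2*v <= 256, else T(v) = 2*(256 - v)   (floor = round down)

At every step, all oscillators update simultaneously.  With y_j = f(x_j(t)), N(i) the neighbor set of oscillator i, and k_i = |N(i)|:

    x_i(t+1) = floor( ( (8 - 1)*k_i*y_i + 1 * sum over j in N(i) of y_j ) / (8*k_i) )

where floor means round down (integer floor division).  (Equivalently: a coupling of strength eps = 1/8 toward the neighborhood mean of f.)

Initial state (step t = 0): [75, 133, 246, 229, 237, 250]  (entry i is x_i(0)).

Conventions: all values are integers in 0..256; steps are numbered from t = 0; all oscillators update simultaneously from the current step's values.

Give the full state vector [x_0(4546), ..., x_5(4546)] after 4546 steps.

Answer: [26, 26, 26, 26, 26, 26]
Key observation: The state at step 16, [26, 26, 26, 26, 26, 26], reappears at step 19: the system is in a cycle of period 3 from step 16 on.  Therefore the state at step 4546 equals the state at step 16 + ((4546 - 16) mod 3) = 16, which is [26, 26, 26, 26, 26, 26].

Derivation:
t=0: [75, 133, 246, 229, 237, 250]
t=1: [158, 24, 34, 34, 28, 35]
t=2: [34, 79, 93, 92, 85, 95]
t=3: [111, 187, 206, 203, 197, 210]
t=4: [219, 26, 36, 36, 26, 36]
t=5: [37, 82, 97, 96, 82, 97]
t=6: [117, 193, 213, 210, 193, 213]
t=7: [5, 27, 25, 25, 27, 25]
t=8: [44, 82, 77, 77, 82, 77]
t=9: [124, 190, 178, 179, 190, 178]
t=10: [17, 26, 25, 25, 26, 25]
t=11: [65, 80, 78, 78, 80, 78]
t=12: [160, 186, 182, 182, 186, 182]
t=13: [25, 26, 25, 25, 26, 25]
t=14: [79, 80, 79, 79, 80, 79]
t=15: [185, 186, 185, 185, 186, 185]
t=16: [26, 26, 26, 26, 26, 26]
t=17: [81, 81, 81, 81, 81, 81]
t=18: [189, 189, 189, 189, 189, 189]
t=19: [26, 26, 26, 26, 26, 26]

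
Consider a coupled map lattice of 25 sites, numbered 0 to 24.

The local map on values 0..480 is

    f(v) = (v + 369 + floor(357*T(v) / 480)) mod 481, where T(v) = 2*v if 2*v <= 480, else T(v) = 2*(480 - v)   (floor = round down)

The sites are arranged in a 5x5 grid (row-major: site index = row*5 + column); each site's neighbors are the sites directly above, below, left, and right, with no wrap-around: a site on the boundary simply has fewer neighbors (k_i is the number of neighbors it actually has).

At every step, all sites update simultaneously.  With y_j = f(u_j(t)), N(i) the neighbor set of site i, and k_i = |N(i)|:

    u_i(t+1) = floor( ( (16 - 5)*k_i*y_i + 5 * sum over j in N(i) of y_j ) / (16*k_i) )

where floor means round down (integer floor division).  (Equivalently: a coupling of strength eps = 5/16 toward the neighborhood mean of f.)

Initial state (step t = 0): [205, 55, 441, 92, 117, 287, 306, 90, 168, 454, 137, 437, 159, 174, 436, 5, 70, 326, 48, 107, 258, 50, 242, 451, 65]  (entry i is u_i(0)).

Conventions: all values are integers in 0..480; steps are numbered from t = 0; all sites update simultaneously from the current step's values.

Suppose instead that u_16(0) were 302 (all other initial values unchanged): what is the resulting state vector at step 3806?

Simulating step by step:
t=0: [205, 55, 441, 92, 117, 287, 306, 90, 168, 454, 137, 437, 159, 174, 436, 5, 302, 326, 48, 107, 258, 50, 242, 451, 65]
t=1: [348, 145, 292, 170, 200, 429, 387, 187, 282, 352, 284, 377, 293, 296, 356, 382, 407, 362, 106, 152, 388, 105, 89, 268, 117]
t=2: [397, 306, 410, 349, 380, 405, 394, 382, 440, 428, 445, 423, 444, 431, 414, 418, 386, 379, 230, 261, 371, 198, 183, 369, 238]
t=3: [414, 437, 411, 421, 414, 402, 411, 408, 393, 395, 389, 395, 391, 396, 406, 400, 408, 411, 449, 465, 411, 383, 362, 423, 470]
t=4: [399, 391, 399, 398, 400, 405, 401, 403, 408, 407, 410, 408, 409, 406, 401, 406, 404, 402, 386, 378, 404, 413, 418, 394, 376]
t=5: [407, 409, 407, 406, 406, 404, 405, 404, 403, 403, 402, 403, 402, 404, 406, 404, 404, 405, 411, 415, 404, 400, 400, 409, 416]
t=6: [403, 402, 403, 404, 404, 404, 404, 404, 404, 404, 405, 405, 405, 404, 403, 405, 405, 404, 401, 399, 405, 406, 406, 402, 399]
t=7: [405, 405, 405, 405, 405, 404, 405, 404, 405, 405, 404, 404, 404, 405, 405, 404, 404, 404, 405, 406, 404, 404, 404, 405, 406]
t=8: [404, 404, 404, 404, 404, 404, 404, 404, 404, 404, 405, 404, 404, 404, 404, 405, 405, 404, 404, 404, 405, 405, 404, 404, 404]
t=9: [405, 405, 405, 405, 405, 404, 405, 405, 405, 405, 404, 404, 405, 405, 405, 404, 404, 404, 405, 405, 404, 404, 404, 405, 405]
t=10: [404, 404, 404, 404, 404, 404, 404, 404, 404, 404, 405, 404, 404, 404, 404, 405, 405, 404, 404, 404, 405, 405, 404, 404, 404]

Answer: [404, 404, 404, 404, 404, 404, 404, 404, 404, 404, 405, 404, 404, 404, 404, 405, 405, 404, 404, 404, 405, 405, 404, 404, 404]
Key observation: The state at step 8, [404, 404, 404, 404, 404, 404, 404, 404, 404, 404, 405, 404, 404, 404, 404, 405, 405, 404, 404, 404, 405, 405, 404, 404, 404], reappears at step 10: the system is in a cycle of period 2 from step 8 on.  Therefore the state at step 3806 equals the state at step 8 + ((3806 - 8) mod 2) = 8, which is [404, 404, 404, 404, 404, 404, 404, 404, 404, 404, 405, 404, 404, 404, 404, 405, 405, 404, 404, 404, 405, 405, 404, 404, 404].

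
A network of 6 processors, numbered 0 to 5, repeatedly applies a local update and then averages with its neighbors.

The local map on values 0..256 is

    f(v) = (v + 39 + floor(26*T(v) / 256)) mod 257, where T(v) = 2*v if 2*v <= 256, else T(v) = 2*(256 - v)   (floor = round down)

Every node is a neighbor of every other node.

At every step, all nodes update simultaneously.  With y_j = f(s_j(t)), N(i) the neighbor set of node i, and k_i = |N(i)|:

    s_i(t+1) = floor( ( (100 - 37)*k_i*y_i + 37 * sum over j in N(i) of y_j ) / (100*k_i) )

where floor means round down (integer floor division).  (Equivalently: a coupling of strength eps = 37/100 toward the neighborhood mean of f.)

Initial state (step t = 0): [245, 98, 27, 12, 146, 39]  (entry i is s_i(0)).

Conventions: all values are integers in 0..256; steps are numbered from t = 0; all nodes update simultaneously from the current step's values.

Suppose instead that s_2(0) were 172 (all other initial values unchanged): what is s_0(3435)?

Answer: s_0(3435) = 197
Key observation: The state at step 12, [72, 203, 72, 72, 203, 203], reappears at step 17: the system is in a cycle of period 5 from step 12 on.  Therefore the state at step 3435 equals the state at step 12 + ((3435 - 12) mod 5) = 15, which is [197, 131, 197, 197, 131, 131].

Derivation:
t=0: [245, 98, 172, 12, 146, 39]
t=1: [72, 142, 182, 85, 171, 103]
t=2: [150, 194, 212, 159, 207, 171]
t=3: [202, 221, 86, 206, 227, 211]
t=4: [189, 55, 128, 191, 57, 50]
t=5: [207, 131, 180, 208, 132, 128]
t=6: [240, 206, 228, 240, 207, 205]
t=7: [75, 203, 69, 75, 203, 202]
t=8: [155, 224, 151, 155, 224, 223]
t=9: [168, 56, 167, 168, 56, 55]
t=10: [197, 132, 197, 197, 132, 131]
t=11: [235, 207, 235, 235, 207, 206]
t=12: [72, 203, 72, 72, 203, 203]
t=13: [153, 223, 153, 153, 223, 223]
t=14: [167, 55, 167, 167, 55, 55]
t=15: [197, 131, 197, 197, 131, 131]
t=16: [235, 206, 235, 235, 206, 206]
t=17: [72, 203, 72, 72, 203, 203]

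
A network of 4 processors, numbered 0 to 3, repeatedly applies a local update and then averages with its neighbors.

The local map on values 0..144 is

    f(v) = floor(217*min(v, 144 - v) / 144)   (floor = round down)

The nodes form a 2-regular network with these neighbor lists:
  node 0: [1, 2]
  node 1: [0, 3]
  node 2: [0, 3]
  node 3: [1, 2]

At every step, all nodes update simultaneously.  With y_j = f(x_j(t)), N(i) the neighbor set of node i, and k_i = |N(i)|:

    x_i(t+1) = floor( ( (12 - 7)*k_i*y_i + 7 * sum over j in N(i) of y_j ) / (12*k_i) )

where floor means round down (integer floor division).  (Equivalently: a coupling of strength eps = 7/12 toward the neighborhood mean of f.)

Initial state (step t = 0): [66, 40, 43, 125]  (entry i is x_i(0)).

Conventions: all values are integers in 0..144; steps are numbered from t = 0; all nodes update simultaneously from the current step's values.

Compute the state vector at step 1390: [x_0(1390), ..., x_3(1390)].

Answer: [99, 99, 99, 99]
Key observation: The state at step 10, [99, 99, 99, 99], reappears at step 14: the system is in a cycle of period 4 from step 10 on.  Therefore the state at step 1390 equals the state at step 10 + ((1390 - 10) mod 4) = 10, which is [99, 99, 99, 99].

Derivation:
t=0: [66, 40, 43, 125]
t=1: [77, 62, 63, 47]
t=2: [96, 88, 88, 83]
t=3: [79, 82, 82, 86]
t=4: [94, 92, 92, 90]
t=5: [76, 78, 78, 79]
t=6: [100, 99, 99, 98]
t=7: [66, 67, 67, 67]
t=8: [99, 99, 99, 100]
t=9: [67, 66, 66, 66]
t=10: [99, 99, 99, 99]
t=11: [67, 67, 67, 67]
t=12: [100, 100, 100, 100]
t=13: [66, 66, 66, 66]
t=14: [99, 99, 99, 99]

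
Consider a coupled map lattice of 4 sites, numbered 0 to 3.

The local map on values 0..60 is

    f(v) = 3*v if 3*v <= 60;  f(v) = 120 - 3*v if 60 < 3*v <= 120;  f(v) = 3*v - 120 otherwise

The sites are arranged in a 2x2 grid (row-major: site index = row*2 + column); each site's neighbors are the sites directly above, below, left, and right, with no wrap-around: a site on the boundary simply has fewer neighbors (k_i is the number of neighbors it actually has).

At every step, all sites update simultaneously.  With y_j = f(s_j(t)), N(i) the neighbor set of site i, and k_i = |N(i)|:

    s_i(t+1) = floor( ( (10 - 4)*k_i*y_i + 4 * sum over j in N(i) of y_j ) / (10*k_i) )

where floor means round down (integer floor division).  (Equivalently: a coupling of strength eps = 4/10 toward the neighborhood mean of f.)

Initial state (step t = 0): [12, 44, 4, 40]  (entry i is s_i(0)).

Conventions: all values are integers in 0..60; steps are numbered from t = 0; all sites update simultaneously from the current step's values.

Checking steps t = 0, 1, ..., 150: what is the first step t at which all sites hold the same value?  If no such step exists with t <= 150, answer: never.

Simulating step by step:
t=0: [12, 44, 4, 40]  (not all equal)
t=1: [26, 14, 14, 4]  (not all equal)
t=2: [42, 36, 36, 24]  (not all equal)
t=3: [8, 18, 18, 33]  (not all equal)
t=4: [36, 41, 41, 34]  (not all equal)
t=5: [8, 7, 7, 12]  (not all equal)
t=6: [22, 24, 24, 30]  (not all equal)
t=7: [51, 45, 45, 37]  (not all equal)
t=8: [25, 17, 17, 11]  (not all equal)
t=9: [47, 46, 46, 40]  (not all equal)
t=10: [19, 15, 15, 7]  (not all equal)
t=11: [52, 42, 42, 30]  (not all equal)
t=12: [24, 16, 16, 20]  (not all equal)
t=13: [48, 50, 50, 55]  (not all equal)
t=14: [26, 31, 31, 39]  (not all equal)
t=15: [36, 25, 25, 12]  (not all equal)
t=16: [25, 36, 36, 39]  (not all equal)
t=17: [31, 16, 16, 6]  (not all equal)
t=18: [35, 37, 37, 30]  (not all equal)
t=19: [12, 14, 14, 21]  (not all equal)
t=20: [38, 43, 43, 51]  (not all equal)
t=21: [7, 13, 13, 23]  (not all equal)
t=22: [28, 37, 37, 46]  (not all equal)
t=23: [25, 16, 16, 14]  (not all equal)
t=24: [46, 46, 46, 44]  (not all equal)
t=25: [18, 16, 16, 14]  (not all equal)
t=26: [51, 48, 48, 44]  (not all equal)
t=27: [29, 23, 23, 16]  (not all equal)
t=28: [40, 46, 46, 49]  (not all equal)
t=29: [7, 16, 16, 23]  (not all equal)
t=30: [31, 43, 43, 49]  (not all equal)
t=31: [19, 16, 16, 19]  (not all equal)
t=32: [53, 51, 51, 53]  (not all equal)
t=33: [36, 35, 35, 36]  (not all equal)
t=34: [13, 13, 13, 13]  (all equal)

Answer: 34
Key observation: Synchronization is absorbing here: once all sites are equal they stay equal, and step 34 is the first all-equal step.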